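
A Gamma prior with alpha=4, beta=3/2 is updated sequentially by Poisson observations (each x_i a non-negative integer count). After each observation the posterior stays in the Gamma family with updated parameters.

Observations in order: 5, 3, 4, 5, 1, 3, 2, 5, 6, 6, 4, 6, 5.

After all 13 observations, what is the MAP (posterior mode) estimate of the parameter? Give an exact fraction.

4

obs 1: x=5 → posterior Gamma(9, 5/2)
obs 2: x=3 → posterior Gamma(12, 7/2)
obs 3: x=4 → posterior Gamma(16, 9/2)
obs 4: x=5 → posterior Gamma(21, 11/2)
obs 5: x=1 → posterior Gamma(22, 13/2)
obs 6: x=3 → posterior Gamma(25, 15/2)
obs 7: x=2 → posterior Gamma(27, 17/2)
obs 8: x=5 → posterior Gamma(32, 19/2)
obs 9: x=6 → posterior Gamma(38, 21/2)
obs 10: x=6 → posterior Gamma(44, 23/2)
obs 11: x=4 → posterior Gamma(48, 25/2)
obs 12: x=6 → posterior Gamma(54, 27/2)
obs 13: x=5 → posterior Gamma(59, 29/2)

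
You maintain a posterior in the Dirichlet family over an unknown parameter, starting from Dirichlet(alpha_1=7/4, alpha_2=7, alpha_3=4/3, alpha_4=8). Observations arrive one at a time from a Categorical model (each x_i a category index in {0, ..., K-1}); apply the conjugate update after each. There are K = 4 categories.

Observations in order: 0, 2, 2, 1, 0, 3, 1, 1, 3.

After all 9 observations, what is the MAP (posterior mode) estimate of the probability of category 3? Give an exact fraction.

obs 1: x=0 → posterior Dirichlet(11/4, 7, 4/3, 8)
obs 2: x=2 → posterior Dirichlet(11/4, 7, 7/3, 8)
obs 3: x=2 → posterior Dirichlet(11/4, 7, 10/3, 8)
obs 4: x=1 → posterior Dirichlet(11/4, 8, 10/3, 8)
obs 5: x=0 → posterior Dirichlet(15/4, 8, 10/3, 8)
obs 6: x=3 → posterior Dirichlet(15/4, 8, 10/3, 9)
obs 7: x=1 → posterior Dirichlet(15/4, 9, 10/3, 9)
obs 8: x=1 → posterior Dirichlet(15/4, 10, 10/3, 9)
obs 9: x=3 → posterior Dirichlet(15/4, 10, 10/3, 10)

108/277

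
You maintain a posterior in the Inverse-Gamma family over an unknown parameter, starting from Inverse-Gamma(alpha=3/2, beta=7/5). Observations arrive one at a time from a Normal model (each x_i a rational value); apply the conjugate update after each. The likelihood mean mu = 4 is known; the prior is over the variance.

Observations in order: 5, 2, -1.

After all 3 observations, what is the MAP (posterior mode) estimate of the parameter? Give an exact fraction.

41/10

obs 1: x=5 → posterior Inverse-Gamma(2, 19/10)
obs 2: x=2 → posterior Inverse-Gamma(5/2, 39/10)
obs 3: x=-1 → posterior Inverse-Gamma(3, 82/5)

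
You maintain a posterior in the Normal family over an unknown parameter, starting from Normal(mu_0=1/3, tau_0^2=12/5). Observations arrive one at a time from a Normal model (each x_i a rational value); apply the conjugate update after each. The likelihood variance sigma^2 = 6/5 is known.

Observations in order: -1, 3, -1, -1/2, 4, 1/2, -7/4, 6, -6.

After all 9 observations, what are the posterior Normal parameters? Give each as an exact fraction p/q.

obs 1: x=-1 → posterior Normal(-5/9, 4/5)
obs 2: x=3 → posterior Normal(13/15, 12/25)
obs 3: x=-1 → posterior Normal(1/3, 12/35)
obs 4: x=-1/2 → posterior Normal(4/27, 4/15)
obs 5: x=4 → posterior Normal(28/33, 12/55)
obs 6: x=1/2 → posterior Normal(31/39, 12/65)
obs 7: x=-7/4 → posterior Normal(41/90, 4/25)
obs 8: x=6 → posterior Normal(113/102, 12/85)
obs 9: x=-6 → posterior Normal(41/114, 12/95)

mu_0=41/114, tau_0^2=12/95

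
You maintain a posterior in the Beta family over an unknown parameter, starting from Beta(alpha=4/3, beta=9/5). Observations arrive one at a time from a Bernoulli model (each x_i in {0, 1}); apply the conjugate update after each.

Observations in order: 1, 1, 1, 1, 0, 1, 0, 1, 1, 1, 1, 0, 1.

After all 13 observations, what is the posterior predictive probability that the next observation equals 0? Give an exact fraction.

36/121

obs 1: x=1 → posterior Beta(7/3, 9/5)
obs 2: x=1 → posterior Beta(10/3, 9/5)
obs 3: x=1 → posterior Beta(13/3, 9/5)
obs 4: x=1 → posterior Beta(16/3, 9/5)
obs 5: x=0 → posterior Beta(16/3, 14/5)
obs 6: x=1 → posterior Beta(19/3, 14/5)
obs 7: x=0 → posterior Beta(19/3, 19/5)
obs 8: x=1 → posterior Beta(22/3, 19/5)
obs 9: x=1 → posterior Beta(25/3, 19/5)
obs 10: x=1 → posterior Beta(28/3, 19/5)
obs 11: x=1 → posterior Beta(31/3, 19/5)
obs 12: x=0 → posterior Beta(31/3, 24/5)
obs 13: x=1 → posterior Beta(34/3, 24/5)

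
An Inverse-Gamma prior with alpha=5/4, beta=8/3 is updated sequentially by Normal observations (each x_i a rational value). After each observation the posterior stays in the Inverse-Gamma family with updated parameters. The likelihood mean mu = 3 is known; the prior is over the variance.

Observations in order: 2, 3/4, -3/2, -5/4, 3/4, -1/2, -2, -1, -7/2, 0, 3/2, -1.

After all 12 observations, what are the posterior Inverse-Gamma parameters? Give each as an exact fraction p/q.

alpha=29/4, beta=8521/96

obs 1: x=2 → posterior Inverse-Gamma(7/4, 19/6)
obs 2: x=3/4 → posterior Inverse-Gamma(9/4, 547/96)
obs 3: x=-3/2 → posterior Inverse-Gamma(11/4, 1519/96)
obs 4: x=-5/4 → posterior Inverse-Gamma(13/4, 1193/48)
obs 5: x=3/4 → posterior Inverse-Gamma(15/4, 2629/96)
obs 6: x=-1/2 → posterior Inverse-Gamma(17/4, 3217/96)
obs 7: x=-2 → posterior Inverse-Gamma(19/4, 4417/96)
obs 8: x=-1 → posterior Inverse-Gamma(21/4, 5185/96)
obs 9: x=-7/2 → posterior Inverse-Gamma(23/4, 7213/96)
obs 10: x=0 → posterior Inverse-Gamma(25/4, 7645/96)
obs 11: x=3/2 → posterior Inverse-Gamma(27/4, 7753/96)
obs 12: x=-1 → posterior Inverse-Gamma(29/4, 8521/96)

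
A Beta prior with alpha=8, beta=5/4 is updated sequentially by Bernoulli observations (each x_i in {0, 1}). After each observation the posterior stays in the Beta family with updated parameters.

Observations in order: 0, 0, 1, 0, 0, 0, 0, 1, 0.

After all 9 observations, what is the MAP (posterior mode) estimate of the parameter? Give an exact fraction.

obs 1: x=0 → posterior Beta(8, 9/4)
obs 2: x=0 → posterior Beta(8, 13/4)
obs 3: x=1 → posterior Beta(9, 13/4)
obs 4: x=0 → posterior Beta(9, 17/4)
obs 5: x=0 → posterior Beta(9, 21/4)
obs 6: x=0 → posterior Beta(9, 25/4)
obs 7: x=0 → posterior Beta(9, 29/4)
obs 8: x=1 → posterior Beta(10, 29/4)
obs 9: x=0 → posterior Beta(10, 33/4)

36/65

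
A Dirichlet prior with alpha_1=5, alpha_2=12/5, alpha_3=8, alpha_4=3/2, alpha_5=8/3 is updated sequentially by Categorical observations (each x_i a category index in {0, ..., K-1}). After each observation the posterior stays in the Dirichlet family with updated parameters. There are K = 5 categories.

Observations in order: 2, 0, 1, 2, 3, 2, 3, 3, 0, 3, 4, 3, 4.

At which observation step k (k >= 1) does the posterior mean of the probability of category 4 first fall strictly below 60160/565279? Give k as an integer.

k = 6

obs 1: x=2 → posterior Dirichlet(5, 12/5, 9, 3/2, 8/3)
obs 2: x=0 → posterior Dirichlet(6, 12/5, 9, 3/2, 8/3)
obs 3: x=1 → posterior Dirichlet(6, 17/5, 9, 3/2, 8/3)
obs 4: x=2 → posterior Dirichlet(6, 17/5, 10, 3/2, 8/3)
obs 5: x=3 → posterior Dirichlet(6, 17/5, 10, 5/2, 8/3)
obs 6: x=2 → posterior Dirichlet(6, 17/5, 11, 5/2, 8/3)
obs 7: x=3 → posterior Dirichlet(6, 17/5, 11, 7/2, 8/3)
obs 8: x=3 → posterior Dirichlet(6, 17/5, 11, 9/2, 8/3)
obs 9: x=0 → posterior Dirichlet(7, 17/5, 11, 9/2, 8/3)
obs 10: x=3 → posterior Dirichlet(7, 17/5, 11, 11/2, 8/3)
obs 11: x=4 → posterior Dirichlet(7, 17/5, 11, 11/2, 11/3)
obs 12: x=3 → posterior Dirichlet(7, 17/5, 11, 13/2, 11/3)
obs 13: x=4 → posterior Dirichlet(7, 17/5, 11, 13/2, 14/3)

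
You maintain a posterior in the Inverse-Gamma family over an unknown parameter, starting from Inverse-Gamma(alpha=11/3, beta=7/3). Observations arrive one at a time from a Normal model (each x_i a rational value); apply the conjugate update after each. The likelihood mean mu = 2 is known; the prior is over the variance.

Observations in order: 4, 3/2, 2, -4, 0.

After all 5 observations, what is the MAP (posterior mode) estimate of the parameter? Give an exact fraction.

587/172

obs 1: x=4 → posterior Inverse-Gamma(25/6, 13/3)
obs 2: x=3/2 → posterior Inverse-Gamma(14/3, 107/24)
obs 3: x=2 → posterior Inverse-Gamma(31/6, 107/24)
obs 4: x=-4 → posterior Inverse-Gamma(17/3, 539/24)
obs 5: x=0 → posterior Inverse-Gamma(37/6, 587/24)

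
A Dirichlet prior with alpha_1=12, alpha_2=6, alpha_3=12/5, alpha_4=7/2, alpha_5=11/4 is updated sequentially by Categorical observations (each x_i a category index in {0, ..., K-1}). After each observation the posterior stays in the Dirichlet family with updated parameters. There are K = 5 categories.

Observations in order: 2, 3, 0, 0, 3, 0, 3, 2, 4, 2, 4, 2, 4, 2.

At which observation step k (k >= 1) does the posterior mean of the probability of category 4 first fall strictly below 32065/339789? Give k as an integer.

k = 3

obs 1: x=2 → posterior Dirichlet(12, 6, 17/5, 7/2, 11/4)
obs 2: x=3 → posterior Dirichlet(12, 6, 17/5, 9/2, 11/4)
obs 3: x=0 → posterior Dirichlet(13, 6, 17/5, 9/2, 11/4)
obs 4: x=0 → posterior Dirichlet(14, 6, 17/5, 9/2, 11/4)
obs 5: x=3 → posterior Dirichlet(14, 6, 17/5, 11/2, 11/4)
obs 6: x=0 → posterior Dirichlet(15, 6, 17/5, 11/2, 11/4)
obs 7: x=3 → posterior Dirichlet(15, 6, 17/5, 13/2, 11/4)
obs 8: x=2 → posterior Dirichlet(15, 6, 22/5, 13/2, 11/4)
obs 9: x=4 → posterior Dirichlet(15, 6, 22/5, 13/2, 15/4)
obs 10: x=2 → posterior Dirichlet(15, 6, 27/5, 13/2, 15/4)
obs 11: x=4 → posterior Dirichlet(15, 6, 27/5, 13/2, 19/4)
obs 12: x=2 → posterior Dirichlet(15, 6, 32/5, 13/2, 19/4)
obs 13: x=4 → posterior Dirichlet(15, 6, 32/5, 13/2, 23/4)
obs 14: x=2 → posterior Dirichlet(15, 6, 37/5, 13/2, 23/4)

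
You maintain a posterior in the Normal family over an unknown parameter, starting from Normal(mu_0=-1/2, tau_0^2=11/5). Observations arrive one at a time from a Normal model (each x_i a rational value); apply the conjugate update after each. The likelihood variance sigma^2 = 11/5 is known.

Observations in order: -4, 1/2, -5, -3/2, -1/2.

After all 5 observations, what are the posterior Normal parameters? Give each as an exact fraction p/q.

mu_0=-11/6, tau_0^2=11/30

obs 1: x=-4 → posterior Normal(-9/4, 11/10)
obs 2: x=1/2 → posterior Normal(-4/3, 11/15)
obs 3: x=-5 → posterior Normal(-9/4, 11/20)
obs 4: x=-3/2 → posterior Normal(-21/10, 11/25)
obs 5: x=-1/2 → posterior Normal(-11/6, 11/30)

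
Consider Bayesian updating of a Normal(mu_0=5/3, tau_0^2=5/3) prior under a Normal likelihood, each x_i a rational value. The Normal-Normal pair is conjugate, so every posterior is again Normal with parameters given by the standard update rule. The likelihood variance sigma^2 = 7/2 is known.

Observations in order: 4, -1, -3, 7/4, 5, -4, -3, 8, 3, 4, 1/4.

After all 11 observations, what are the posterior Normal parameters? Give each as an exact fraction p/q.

mu_0=185/131, tau_0^2=35/131

obs 1: x=4 → posterior Normal(75/31, 35/31)
obs 2: x=-1 → posterior Normal(65/41, 35/41)
obs 3: x=-3 → posterior Normal(35/51, 35/51)
obs 4: x=7/4 → posterior Normal(105/122, 35/61)
obs 5: x=5 → posterior Normal(205/142, 35/71)
obs 6: x=-4 → posterior Normal(125/162, 35/81)
obs 7: x=-3 → posterior Normal(5/14, 5/13)
obs 8: x=8 → posterior Normal(225/202, 35/101)
obs 9: x=3 → posterior Normal(95/74, 35/111)
obs 10: x=4 → posterior Normal(365/242, 35/121)
obs 11: x=1/4 → posterior Normal(185/131, 35/131)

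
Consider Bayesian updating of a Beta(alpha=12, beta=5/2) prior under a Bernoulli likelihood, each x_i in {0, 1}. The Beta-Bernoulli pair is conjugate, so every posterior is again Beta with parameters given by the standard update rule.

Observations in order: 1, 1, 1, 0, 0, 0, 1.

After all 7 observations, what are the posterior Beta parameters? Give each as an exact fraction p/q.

obs 1: x=1 → posterior Beta(13, 5/2)
obs 2: x=1 → posterior Beta(14, 5/2)
obs 3: x=1 → posterior Beta(15, 5/2)
obs 4: x=0 → posterior Beta(15, 7/2)
obs 5: x=0 → posterior Beta(15, 9/2)
obs 6: x=0 → posterior Beta(15, 11/2)
obs 7: x=1 → posterior Beta(16, 11/2)

alpha=16, beta=11/2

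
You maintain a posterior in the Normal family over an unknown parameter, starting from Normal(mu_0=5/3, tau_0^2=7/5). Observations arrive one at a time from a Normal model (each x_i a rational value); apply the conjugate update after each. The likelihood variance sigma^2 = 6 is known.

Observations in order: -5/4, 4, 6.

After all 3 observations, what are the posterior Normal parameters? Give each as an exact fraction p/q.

mu_0=445/204, tau_0^2=14/17

obs 1: x=-5/4 → posterior Normal(165/148, 42/37)
obs 2: x=4 → posterior Normal(277/176, 21/22)
obs 3: x=6 → posterior Normal(445/204, 14/17)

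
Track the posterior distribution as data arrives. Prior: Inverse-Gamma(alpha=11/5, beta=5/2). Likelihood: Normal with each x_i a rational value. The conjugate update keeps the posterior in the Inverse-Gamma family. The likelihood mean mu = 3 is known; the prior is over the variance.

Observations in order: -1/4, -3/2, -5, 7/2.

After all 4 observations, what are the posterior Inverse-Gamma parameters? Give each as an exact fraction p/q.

alpha=21/5, beta=1601/32

obs 1: x=-1/4 → posterior Inverse-Gamma(27/10, 249/32)
obs 2: x=-3/2 → posterior Inverse-Gamma(16/5, 573/32)
obs 3: x=-5 → posterior Inverse-Gamma(37/10, 1597/32)
obs 4: x=7/2 → posterior Inverse-Gamma(21/5, 1601/32)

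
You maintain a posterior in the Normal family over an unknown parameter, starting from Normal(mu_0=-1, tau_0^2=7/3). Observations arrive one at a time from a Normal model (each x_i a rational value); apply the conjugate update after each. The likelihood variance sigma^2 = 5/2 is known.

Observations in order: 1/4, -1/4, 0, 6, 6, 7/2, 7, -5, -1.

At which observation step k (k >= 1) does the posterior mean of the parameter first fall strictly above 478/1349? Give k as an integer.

obs 1: x=1/4 → posterior Normal(-23/58, 35/29)
obs 2: x=-1/4 → posterior Normal(-15/43, 35/43)
obs 3: x=0 → posterior Normal(-5/19, 35/57)
obs 4: x=6 → posterior Normal(69/71, 35/71)
obs 5: x=6 → posterior Normal(9/5, 7/17)
obs 6: x=7/2 → posterior Normal(202/99, 35/99)
obs 7: x=7 → posterior Normal(300/113, 35/113)
obs 8: x=-5 → posterior Normal(230/127, 35/127)
obs 9: x=-1 → posterior Normal(72/47, 35/141)

k = 4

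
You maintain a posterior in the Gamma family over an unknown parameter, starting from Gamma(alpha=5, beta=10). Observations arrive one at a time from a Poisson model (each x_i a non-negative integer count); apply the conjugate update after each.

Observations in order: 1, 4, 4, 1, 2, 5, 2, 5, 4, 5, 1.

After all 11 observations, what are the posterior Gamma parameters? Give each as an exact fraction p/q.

alpha=39, beta=21

obs 1: x=1 → posterior Gamma(6, 11)
obs 2: x=4 → posterior Gamma(10, 12)
obs 3: x=4 → posterior Gamma(14, 13)
obs 4: x=1 → posterior Gamma(15, 14)
obs 5: x=2 → posterior Gamma(17, 15)
obs 6: x=5 → posterior Gamma(22, 16)
obs 7: x=2 → posterior Gamma(24, 17)
obs 8: x=5 → posterior Gamma(29, 18)
obs 9: x=4 → posterior Gamma(33, 19)
obs 10: x=5 → posterior Gamma(38, 20)
obs 11: x=1 → posterior Gamma(39, 21)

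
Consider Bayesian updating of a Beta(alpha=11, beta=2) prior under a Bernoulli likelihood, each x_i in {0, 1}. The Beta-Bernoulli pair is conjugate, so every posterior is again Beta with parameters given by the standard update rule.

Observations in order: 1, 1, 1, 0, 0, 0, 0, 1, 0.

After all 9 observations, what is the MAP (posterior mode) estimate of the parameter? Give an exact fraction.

obs 1: x=1 → posterior Beta(12, 2)
obs 2: x=1 → posterior Beta(13, 2)
obs 3: x=1 → posterior Beta(14, 2)
obs 4: x=0 → posterior Beta(14, 3)
obs 5: x=0 → posterior Beta(14, 4)
obs 6: x=0 → posterior Beta(14, 5)
obs 7: x=0 → posterior Beta(14, 6)
obs 8: x=1 → posterior Beta(15, 6)
obs 9: x=0 → posterior Beta(15, 7)

7/10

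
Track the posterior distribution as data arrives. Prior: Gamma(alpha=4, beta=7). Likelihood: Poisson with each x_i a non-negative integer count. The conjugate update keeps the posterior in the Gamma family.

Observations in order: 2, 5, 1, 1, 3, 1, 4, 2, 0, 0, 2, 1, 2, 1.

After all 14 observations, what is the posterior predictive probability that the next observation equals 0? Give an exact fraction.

obs 1: x=2 → posterior Gamma(6, 8)
obs 2: x=5 → posterior Gamma(11, 9)
obs 3: x=1 → posterior Gamma(12, 10)
obs 4: x=1 → posterior Gamma(13, 11)
obs 5: x=3 → posterior Gamma(16, 12)
obs 6: x=1 → posterior Gamma(17, 13)
obs 7: x=4 → posterior Gamma(21, 14)
obs 8: x=2 → posterior Gamma(23, 15)
obs 9: x=0 → posterior Gamma(23, 16)
obs 10: x=0 → posterior Gamma(23, 17)
obs 11: x=2 → posterior Gamma(25, 18)
obs 12: x=1 → posterior Gamma(26, 19)
obs 13: x=2 → posterior Gamma(28, 20)
obs 14: x=1 → posterior Gamma(29, 21)

220983347100817338120002444455525554981/851643319086537701956194499721106030592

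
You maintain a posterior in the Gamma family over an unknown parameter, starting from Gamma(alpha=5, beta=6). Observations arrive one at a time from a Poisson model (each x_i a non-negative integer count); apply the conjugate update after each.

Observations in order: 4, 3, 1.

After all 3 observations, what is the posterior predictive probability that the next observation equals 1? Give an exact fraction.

obs 1: x=4 → posterior Gamma(9, 7)
obs 2: x=3 → posterior Gamma(12, 8)
obs 3: x=1 → posterior Gamma(13, 9)

33044255768277/100000000000000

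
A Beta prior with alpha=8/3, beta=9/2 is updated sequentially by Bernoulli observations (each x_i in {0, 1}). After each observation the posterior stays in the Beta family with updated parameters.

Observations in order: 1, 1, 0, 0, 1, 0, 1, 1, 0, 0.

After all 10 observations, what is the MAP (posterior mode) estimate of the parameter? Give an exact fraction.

40/91

obs 1: x=1 → posterior Beta(11/3, 9/2)
obs 2: x=1 → posterior Beta(14/3, 9/2)
obs 3: x=0 → posterior Beta(14/3, 11/2)
obs 4: x=0 → posterior Beta(14/3, 13/2)
obs 5: x=1 → posterior Beta(17/3, 13/2)
obs 6: x=0 → posterior Beta(17/3, 15/2)
obs 7: x=1 → posterior Beta(20/3, 15/2)
obs 8: x=1 → posterior Beta(23/3, 15/2)
obs 9: x=0 → posterior Beta(23/3, 17/2)
obs 10: x=0 → posterior Beta(23/3, 19/2)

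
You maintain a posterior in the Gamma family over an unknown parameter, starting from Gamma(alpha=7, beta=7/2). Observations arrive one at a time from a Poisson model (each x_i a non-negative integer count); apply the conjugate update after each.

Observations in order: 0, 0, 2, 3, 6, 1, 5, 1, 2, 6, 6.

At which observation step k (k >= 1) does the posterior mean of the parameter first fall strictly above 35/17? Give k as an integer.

obs 1: x=0 → posterior Gamma(7, 9/2)
obs 2: x=0 → posterior Gamma(7, 11/2)
obs 3: x=2 → posterior Gamma(9, 13/2)
obs 4: x=3 → posterior Gamma(12, 15/2)
obs 5: x=6 → posterior Gamma(18, 17/2)
obs 6: x=1 → posterior Gamma(19, 19/2)
obs 7: x=5 → posterior Gamma(24, 21/2)
obs 8: x=1 → posterior Gamma(25, 23/2)
obs 9: x=2 → posterior Gamma(27, 25/2)
obs 10: x=6 → posterior Gamma(33, 27/2)
obs 11: x=6 → posterior Gamma(39, 29/2)

k = 5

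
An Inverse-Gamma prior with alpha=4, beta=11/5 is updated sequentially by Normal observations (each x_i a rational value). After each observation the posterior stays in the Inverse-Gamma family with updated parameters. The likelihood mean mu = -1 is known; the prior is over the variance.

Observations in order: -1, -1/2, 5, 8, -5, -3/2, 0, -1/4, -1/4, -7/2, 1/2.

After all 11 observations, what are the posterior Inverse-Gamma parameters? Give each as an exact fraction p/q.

obs 1: x=-1 → posterior Inverse-Gamma(9/2, 11/5)
obs 2: x=-1/2 → posterior Inverse-Gamma(5, 93/40)
obs 3: x=5 → posterior Inverse-Gamma(11/2, 813/40)
obs 4: x=8 → posterior Inverse-Gamma(6, 2433/40)
obs 5: x=-5 → posterior Inverse-Gamma(13/2, 2753/40)
obs 6: x=-3/2 → posterior Inverse-Gamma(7, 1379/20)
obs 7: x=0 → posterior Inverse-Gamma(15/2, 1389/20)
obs 8: x=-1/4 → posterior Inverse-Gamma(8, 11157/160)
obs 9: x=-1/4 → posterior Inverse-Gamma(17/2, 5601/80)
obs 10: x=-7/2 → posterior Inverse-Gamma(9, 5851/80)
obs 11: x=1/2 → posterior Inverse-Gamma(19/2, 5941/80)

alpha=19/2, beta=5941/80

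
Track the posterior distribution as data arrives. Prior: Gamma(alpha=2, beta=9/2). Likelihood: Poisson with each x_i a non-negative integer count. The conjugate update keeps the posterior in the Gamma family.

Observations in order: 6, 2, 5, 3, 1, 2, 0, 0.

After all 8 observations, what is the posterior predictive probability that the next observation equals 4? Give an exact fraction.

12885720934718847274780273437500000/202755595904452569706561330872953769

obs 1: x=6 → posterior Gamma(8, 11/2)
obs 2: x=2 → posterior Gamma(10, 13/2)
obs 3: x=5 → posterior Gamma(15, 15/2)
obs 4: x=3 → posterior Gamma(18, 17/2)
obs 5: x=1 → posterior Gamma(19, 19/2)
obs 6: x=2 → posterior Gamma(21, 21/2)
obs 7: x=0 → posterior Gamma(21, 23/2)
obs 8: x=0 → posterior Gamma(21, 25/2)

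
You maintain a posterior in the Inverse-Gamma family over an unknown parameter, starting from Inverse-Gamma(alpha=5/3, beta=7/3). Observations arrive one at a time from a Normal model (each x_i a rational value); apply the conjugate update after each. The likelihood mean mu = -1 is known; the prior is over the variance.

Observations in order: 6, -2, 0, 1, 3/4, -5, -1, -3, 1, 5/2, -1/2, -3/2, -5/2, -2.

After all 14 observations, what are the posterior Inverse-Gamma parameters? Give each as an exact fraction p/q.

obs 1: x=6 → posterior Inverse-Gamma(13/6, 161/6)
obs 2: x=-2 → posterior Inverse-Gamma(8/3, 82/3)
obs 3: x=0 → posterior Inverse-Gamma(19/6, 167/6)
obs 4: x=1 → posterior Inverse-Gamma(11/3, 179/6)
obs 5: x=3/4 → posterior Inverse-Gamma(25/6, 3011/96)
obs 6: x=-5 → posterior Inverse-Gamma(14/3, 3779/96)
obs 7: x=-1 → posterior Inverse-Gamma(31/6, 3779/96)
obs 8: x=-3 → posterior Inverse-Gamma(17/3, 3971/96)
obs 9: x=1 → posterior Inverse-Gamma(37/6, 4163/96)
obs 10: x=5/2 → posterior Inverse-Gamma(20/3, 4751/96)
obs 11: x=-1/2 → posterior Inverse-Gamma(43/6, 4763/96)
obs 12: x=-3/2 → posterior Inverse-Gamma(23/3, 4775/96)
obs 13: x=-5/2 → posterior Inverse-Gamma(49/6, 4883/96)
obs 14: x=-2 → posterior Inverse-Gamma(26/3, 4931/96)

alpha=26/3, beta=4931/96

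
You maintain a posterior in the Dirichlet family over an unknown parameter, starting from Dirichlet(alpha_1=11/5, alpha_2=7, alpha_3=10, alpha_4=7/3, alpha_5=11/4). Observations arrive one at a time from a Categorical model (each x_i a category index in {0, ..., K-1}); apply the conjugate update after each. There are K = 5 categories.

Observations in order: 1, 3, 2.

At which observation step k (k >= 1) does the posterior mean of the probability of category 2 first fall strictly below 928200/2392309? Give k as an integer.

obs 1: x=1 → posterior Dirichlet(11/5, 8, 10, 7/3, 11/4)
obs 2: x=3 → posterior Dirichlet(11/5, 8, 10, 10/3, 11/4)
obs 3: x=2 → posterior Dirichlet(11/5, 8, 11, 10/3, 11/4)

k = 2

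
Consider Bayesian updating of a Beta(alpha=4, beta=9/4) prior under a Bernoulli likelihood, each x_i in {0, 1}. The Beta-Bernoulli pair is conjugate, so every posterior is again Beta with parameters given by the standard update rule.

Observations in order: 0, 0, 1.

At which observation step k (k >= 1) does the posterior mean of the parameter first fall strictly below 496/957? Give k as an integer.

k = 2

obs 1: x=0 → posterior Beta(4, 13/4)
obs 2: x=0 → posterior Beta(4, 17/4)
obs 3: x=1 → posterior Beta(5, 17/4)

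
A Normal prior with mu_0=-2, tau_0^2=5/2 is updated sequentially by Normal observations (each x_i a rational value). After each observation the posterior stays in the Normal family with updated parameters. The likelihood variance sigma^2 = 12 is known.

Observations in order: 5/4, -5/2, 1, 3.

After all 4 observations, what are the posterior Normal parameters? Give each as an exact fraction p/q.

mu_0=-137/176, tau_0^2=15/11

obs 1: x=5/4 → posterior Normal(-167/116, 60/29)
obs 2: x=-5/2 → posterior Normal(-217/136, 30/17)
obs 3: x=1 → posterior Normal(-197/156, 20/13)
obs 4: x=3 → posterior Normal(-137/176, 15/11)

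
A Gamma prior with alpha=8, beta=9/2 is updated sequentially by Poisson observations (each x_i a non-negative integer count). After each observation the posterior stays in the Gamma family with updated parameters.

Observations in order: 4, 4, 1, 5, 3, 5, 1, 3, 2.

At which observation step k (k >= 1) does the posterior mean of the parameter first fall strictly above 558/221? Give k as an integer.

obs 1: x=4 → posterior Gamma(12, 11/2)
obs 2: x=4 → posterior Gamma(16, 13/2)
obs 3: x=1 → posterior Gamma(17, 15/2)
obs 4: x=5 → posterior Gamma(22, 17/2)
obs 5: x=3 → posterior Gamma(25, 19/2)
obs 6: x=5 → posterior Gamma(30, 21/2)
obs 7: x=1 → posterior Gamma(31, 23/2)
obs 8: x=3 → posterior Gamma(34, 25/2)
obs 9: x=2 → posterior Gamma(36, 27/2)

k = 4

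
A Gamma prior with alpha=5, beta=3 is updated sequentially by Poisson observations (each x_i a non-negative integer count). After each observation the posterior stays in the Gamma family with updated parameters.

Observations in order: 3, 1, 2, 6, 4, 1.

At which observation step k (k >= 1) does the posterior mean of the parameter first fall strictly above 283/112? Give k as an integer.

obs 1: x=3 → posterior Gamma(8, 4)
obs 2: x=1 → posterior Gamma(9, 5)
obs 3: x=2 → posterior Gamma(11, 6)
obs 4: x=6 → posterior Gamma(17, 7)
obs 5: x=4 → posterior Gamma(21, 8)
obs 6: x=1 → posterior Gamma(22, 9)

k = 5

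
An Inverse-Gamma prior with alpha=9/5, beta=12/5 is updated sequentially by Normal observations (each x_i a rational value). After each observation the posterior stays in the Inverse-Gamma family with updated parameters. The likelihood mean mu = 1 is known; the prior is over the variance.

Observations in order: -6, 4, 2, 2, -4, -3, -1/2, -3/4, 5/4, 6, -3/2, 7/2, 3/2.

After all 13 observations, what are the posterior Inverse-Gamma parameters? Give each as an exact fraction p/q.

obs 1: x=-6 → posterior Inverse-Gamma(23/10, 269/10)
obs 2: x=4 → posterior Inverse-Gamma(14/5, 157/5)
obs 3: x=2 → posterior Inverse-Gamma(33/10, 319/10)
obs 4: x=2 → posterior Inverse-Gamma(19/5, 162/5)
obs 5: x=-4 → posterior Inverse-Gamma(43/10, 449/10)
obs 6: x=-3 → posterior Inverse-Gamma(24/5, 529/10)
obs 7: x=-1/2 → posterior Inverse-Gamma(53/10, 2161/40)
obs 8: x=-3/4 → posterior Inverse-Gamma(29/5, 8889/160)
obs 9: x=5/4 → posterior Inverse-Gamma(63/10, 4447/80)
obs 10: x=6 → posterior Inverse-Gamma(34/5, 5447/80)
obs 11: x=-3/2 → posterior Inverse-Gamma(73/10, 5697/80)
obs 12: x=7/2 → posterior Inverse-Gamma(39/5, 5947/80)
obs 13: x=3/2 → posterior Inverse-Gamma(83/10, 5957/80)

alpha=83/10, beta=5957/80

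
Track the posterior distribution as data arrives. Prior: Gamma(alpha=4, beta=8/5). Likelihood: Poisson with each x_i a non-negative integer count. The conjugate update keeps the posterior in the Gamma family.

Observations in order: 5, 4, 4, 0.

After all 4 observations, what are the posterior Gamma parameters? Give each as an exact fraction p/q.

alpha=17, beta=28/5

obs 1: x=5 → posterior Gamma(9, 13/5)
obs 2: x=4 → posterior Gamma(13, 18/5)
obs 3: x=4 → posterior Gamma(17, 23/5)
obs 4: x=0 → posterior Gamma(17, 28/5)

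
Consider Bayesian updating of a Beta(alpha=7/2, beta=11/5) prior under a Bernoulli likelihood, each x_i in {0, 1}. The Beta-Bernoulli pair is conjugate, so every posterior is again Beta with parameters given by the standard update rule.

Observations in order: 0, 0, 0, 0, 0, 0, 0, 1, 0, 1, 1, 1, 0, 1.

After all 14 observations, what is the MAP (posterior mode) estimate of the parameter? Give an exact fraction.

obs 1: x=0 → posterior Beta(7/2, 16/5)
obs 2: x=0 → posterior Beta(7/2, 21/5)
obs 3: x=0 → posterior Beta(7/2, 26/5)
obs 4: x=0 → posterior Beta(7/2, 31/5)
obs 5: x=0 → posterior Beta(7/2, 36/5)
obs 6: x=0 → posterior Beta(7/2, 41/5)
obs 7: x=0 → posterior Beta(7/2, 46/5)
obs 8: x=1 → posterior Beta(9/2, 46/5)
obs 9: x=0 → posterior Beta(9/2, 51/5)
obs 10: x=1 → posterior Beta(11/2, 51/5)
obs 11: x=1 → posterior Beta(13/2, 51/5)
obs 12: x=1 → posterior Beta(15/2, 51/5)
obs 13: x=0 → posterior Beta(15/2, 56/5)
obs 14: x=1 → posterior Beta(17/2, 56/5)

25/59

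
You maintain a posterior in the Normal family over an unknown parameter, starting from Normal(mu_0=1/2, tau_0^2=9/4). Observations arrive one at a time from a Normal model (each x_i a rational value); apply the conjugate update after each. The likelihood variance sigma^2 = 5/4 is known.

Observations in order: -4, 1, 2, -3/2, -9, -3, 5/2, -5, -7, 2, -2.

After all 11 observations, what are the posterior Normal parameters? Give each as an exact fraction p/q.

obs 1: x=-4 → posterior Normal(-67/28, 45/56)
obs 2: x=1 → posterior Normal(-49/46, 45/92)
obs 3: x=2 → posterior Normal(-13/64, 45/128)
obs 4: x=-3/2 → posterior Normal(-20/41, 45/164)
obs 5: x=-9 → posterior Normal(-101/50, 9/40)
obs 6: x=-3 → posterior Normal(-128/59, 45/236)
obs 7: x=5/2 → posterior Normal(-211/136, 45/272)
obs 8: x=-5 → posterior Normal(-43/22, 45/308)
obs 9: x=-7 → posterior Normal(-427/172, 45/344)
obs 10: x=2 → posterior Normal(-391/190, 9/76)
obs 11: x=-2 → posterior Normal(-427/208, 45/416)

mu_0=-427/208, tau_0^2=45/416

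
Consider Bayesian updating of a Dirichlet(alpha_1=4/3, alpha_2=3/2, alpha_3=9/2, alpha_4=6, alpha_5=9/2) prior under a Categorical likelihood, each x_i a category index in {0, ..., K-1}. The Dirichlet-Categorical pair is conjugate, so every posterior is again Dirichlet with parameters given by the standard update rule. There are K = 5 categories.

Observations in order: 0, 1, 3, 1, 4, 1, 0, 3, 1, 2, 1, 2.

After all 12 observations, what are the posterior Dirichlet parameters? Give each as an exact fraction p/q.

obs 1: x=0 → posterior Dirichlet(7/3, 3/2, 9/2, 6, 9/2)
obs 2: x=1 → posterior Dirichlet(7/3, 5/2, 9/2, 6, 9/2)
obs 3: x=3 → posterior Dirichlet(7/3, 5/2, 9/2, 7, 9/2)
obs 4: x=1 → posterior Dirichlet(7/3, 7/2, 9/2, 7, 9/2)
obs 5: x=4 → posterior Dirichlet(7/3, 7/2, 9/2, 7, 11/2)
obs 6: x=1 → posterior Dirichlet(7/3, 9/2, 9/2, 7, 11/2)
obs 7: x=0 → posterior Dirichlet(10/3, 9/2, 9/2, 7, 11/2)
obs 8: x=3 → posterior Dirichlet(10/3, 9/2, 9/2, 8, 11/2)
obs 9: x=1 → posterior Dirichlet(10/3, 11/2, 9/2, 8, 11/2)
obs 10: x=2 → posterior Dirichlet(10/3, 11/2, 11/2, 8, 11/2)
obs 11: x=1 → posterior Dirichlet(10/3, 13/2, 11/2, 8, 11/2)
obs 12: x=2 → posterior Dirichlet(10/3, 13/2, 13/2, 8, 11/2)

alpha_1=10/3, alpha_2=13/2, alpha_3=13/2, alpha_4=8, alpha_5=11/2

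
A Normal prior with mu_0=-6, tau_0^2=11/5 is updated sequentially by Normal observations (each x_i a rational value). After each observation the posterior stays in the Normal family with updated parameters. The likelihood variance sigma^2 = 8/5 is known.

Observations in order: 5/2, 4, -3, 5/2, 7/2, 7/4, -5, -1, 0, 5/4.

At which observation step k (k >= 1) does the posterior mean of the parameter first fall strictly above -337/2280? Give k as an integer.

obs 1: x=5/2 → posterior Normal(-41/38, 88/95)
obs 2: x=4 → posterior Normal(47/60, 44/75)
obs 3: x=-3 → posterior Normal(-19/82, 88/205)
obs 4: x=5/2 → posterior Normal(9/26, 22/65)
obs 5: x=7/2 → posterior Normal(113/126, 88/315)
obs 6: x=7/4 → posterior Normal(303/296, 44/185)
obs 7: x=-5 → posterior Normal(83/340, 88/425)
obs 8: x=-1 → posterior Normal(13/128, 11/60)
obs 9: x=0 → posterior Normal(39/428, 88/535)
obs 10: x=5/4 → posterior Normal(47/236, 44/295)

k = 2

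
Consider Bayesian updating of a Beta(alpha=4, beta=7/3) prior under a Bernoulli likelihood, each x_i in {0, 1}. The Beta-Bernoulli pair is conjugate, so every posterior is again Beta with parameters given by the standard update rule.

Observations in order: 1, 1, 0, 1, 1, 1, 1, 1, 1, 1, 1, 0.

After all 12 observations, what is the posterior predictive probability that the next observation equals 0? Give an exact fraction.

13/55

obs 1: x=1 → posterior Beta(5, 7/3)
obs 2: x=1 → posterior Beta(6, 7/3)
obs 3: x=0 → posterior Beta(6, 10/3)
obs 4: x=1 → posterior Beta(7, 10/3)
obs 5: x=1 → posterior Beta(8, 10/3)
obs 6: x=1 → posterior Beta(9, 10/3)
obs 7: x=1 → posterior Beta(10, 10/3)
obs 8: x=1 → posterior Beta(11, 10/3)
obs 9: x=1 → posterior Beta(12, 10/3)
obs 10: x=1 → posterior Beta(13, 10/3)
obs 11: x=1 → posterior Beta(14, 10/3)
obs 12: x=0 → posterior Beta(14, 13/3)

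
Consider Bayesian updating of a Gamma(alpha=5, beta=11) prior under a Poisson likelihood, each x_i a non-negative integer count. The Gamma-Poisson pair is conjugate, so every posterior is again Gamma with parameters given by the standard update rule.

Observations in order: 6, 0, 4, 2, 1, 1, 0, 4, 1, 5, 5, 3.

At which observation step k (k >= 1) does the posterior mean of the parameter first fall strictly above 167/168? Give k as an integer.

obs 1: x=6 → posterior Gamma(11, 12)
obs 2: x=0 → posterior Gamma(11, 13)
obs 3: x=4 → posterior Gamma(15, 14)
obs 4: x=2 → posterior Gamma(17, 15)
obs 5: x=1 → posterior Gamma(18, 16)
obs 6: x=1 → posterior Gamma(19, 17)
obs 7: x=0 → posterior Gamma(19, 18)
obs 8: x=4 → posterior Gamma(23, 19)
obs 9: x=1 → posterior Gamma(24, 20)
obs 10: x=5 → posterior Gamma(29, 21)
obs 11: x=5 → posterior Gamma(34, 22)
obs 12: x=3 → posterior Gamma(37, 23)

k = 3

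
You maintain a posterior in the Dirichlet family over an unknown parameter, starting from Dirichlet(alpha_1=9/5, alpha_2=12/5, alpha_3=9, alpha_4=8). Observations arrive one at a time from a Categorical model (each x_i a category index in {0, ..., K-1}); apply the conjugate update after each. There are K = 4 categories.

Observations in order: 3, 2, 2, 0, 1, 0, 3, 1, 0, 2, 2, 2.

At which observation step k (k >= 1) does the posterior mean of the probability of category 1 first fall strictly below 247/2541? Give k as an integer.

obs 1: x=3 → posterior Dirichlet(9/5, 12/5, 9, 9)
obs 2: x=2 → posterior Dirichlet(9/5, 12/5, 10, 9)
obs 3: x=2 → posterior Dirichlet(9/5, 12/5, 11, 9)
obs 4: x=0 → posterior Dirichlet(14/5, 12/5, 11, 9)
obs 5: x=1 → posterior Dirichlet(14/5, 17/5, 11, 9)
obs 6: x=0 → posterior Dirichlet(19/5, 17/5, 11, 9)
obs 7: x=3 → posterior Dirichlet(19/5, 17/5, 11, 10)
obs 8: x=1 → posterior Dirichlet(19/5, 22/5, 11, 10)
obs 9: x=0 → posterior Dirichlet(24/5, 22/5, 11, 10)
obs 10: x=2 → posterior Dirichlet(24/5, 22/5, 12, 10)
obs 11: x=2 → posterior Dirichlet(24/5, 22/5, 13, 10)
obs 12: x=2 → posterior Dirichlet(24/5, 22/5, 14, 10)

k = 4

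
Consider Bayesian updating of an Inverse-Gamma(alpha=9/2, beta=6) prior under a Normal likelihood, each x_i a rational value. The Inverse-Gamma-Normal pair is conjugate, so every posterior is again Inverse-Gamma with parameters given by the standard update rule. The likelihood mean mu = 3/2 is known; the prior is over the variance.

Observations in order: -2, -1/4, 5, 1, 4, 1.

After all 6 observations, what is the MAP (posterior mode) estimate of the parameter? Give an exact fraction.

741/272

obs 1: x=-2 → posterior Inverse-Gamma(5, 97/8)
obs 2: x=-1/4 → posterior Inverse-Gamma(11/2, 437/32)
obs 3: x=5 → posterior Inverse-Gamma(6, 633/32)
obs 4: x=1 → posterior Inverse-Gamma(13/2, 637/32)
obs 5: x=4 → posterior Inverse-Gamma(7, 737/32)
obs 6: x=1 → posterior Inverse-Gamma(15/2, 741/32)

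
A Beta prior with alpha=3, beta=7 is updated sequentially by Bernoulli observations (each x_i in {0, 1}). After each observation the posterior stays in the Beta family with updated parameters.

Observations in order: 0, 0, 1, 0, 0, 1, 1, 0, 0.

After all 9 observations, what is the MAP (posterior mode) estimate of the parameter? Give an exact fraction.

5/17

obs 1: x=0 → posterior Beta(3, 8)
obs 2: x=0 → posterior Beta(3, 9)
obs 3: x=1 → posterior Beta(4, 9)
obs 4: x=0 → posterior Beta(4, 10)
obs 5: x=0 → posterior Beta(4, 11)
obs 6: x=1 → posterior Beta(5, 11)
obs 7: x=1 → posterior Beta(6, 11)
obs 8: x=0 → posterior Beta(6, 12)
obs 9: x=0 → posterior Beta(6, 13)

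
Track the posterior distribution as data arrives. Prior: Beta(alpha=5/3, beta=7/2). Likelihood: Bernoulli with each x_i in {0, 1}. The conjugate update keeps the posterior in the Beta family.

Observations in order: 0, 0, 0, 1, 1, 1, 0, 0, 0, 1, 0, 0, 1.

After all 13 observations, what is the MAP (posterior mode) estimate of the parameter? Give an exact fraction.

34/97

obs 1: x=0 → posterior Beta(5/3, 9/2)
obs 2: x=0 → posterior Beta(5/3, 11/2)
obs 3: x=0 → posterior Beta(5/3, 13/2)
obs 4: x=1 → posterior Beta(8/3, 13/2)
obs 5: x=1 → posterior Beta(11/3, 13/2)
obs 6: x=1 → posterior Beta(14/3, 13/2)
obs 7: x=0 → posterior Beta(14/3, 15/2)
obs 8: x=0 → posterior Beta(14/3, 17/2)
obs 9: x=0 → posterior Beta(14/3, 19/2)
obs 10: x=1 → posterior Beta(17/3, 19/2)
obs 11: x=0 → posterior Beta(17/3, 21/2)
obs 12: x=0 → posterior Beta(17/3, 23/2)
obs 13: x=1 → posterior Beta(20/3, 23/2)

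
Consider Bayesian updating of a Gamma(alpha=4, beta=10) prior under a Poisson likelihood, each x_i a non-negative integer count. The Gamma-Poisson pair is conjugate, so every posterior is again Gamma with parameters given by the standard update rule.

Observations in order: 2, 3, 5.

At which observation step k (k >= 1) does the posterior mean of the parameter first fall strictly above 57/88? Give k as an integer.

k = 2

obs 1: x=2 → posterior Gamma(6, 11)
obs 2: x=3 → posterior Gamma(9, 12)
obs 3: x=5 → posterior Gamma(14, 13)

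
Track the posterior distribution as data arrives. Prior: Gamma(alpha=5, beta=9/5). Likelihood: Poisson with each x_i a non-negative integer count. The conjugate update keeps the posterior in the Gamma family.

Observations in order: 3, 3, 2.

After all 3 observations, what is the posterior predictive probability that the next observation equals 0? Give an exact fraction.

876488338465357824/10260628712958602189

obs 1: x=3 → posterior Gamma(8, 14/5)
obs 2: x=3 → posterior Gamma(11, 19/5)
obs 3: x=2 → posterior Gamma(13, 24/5)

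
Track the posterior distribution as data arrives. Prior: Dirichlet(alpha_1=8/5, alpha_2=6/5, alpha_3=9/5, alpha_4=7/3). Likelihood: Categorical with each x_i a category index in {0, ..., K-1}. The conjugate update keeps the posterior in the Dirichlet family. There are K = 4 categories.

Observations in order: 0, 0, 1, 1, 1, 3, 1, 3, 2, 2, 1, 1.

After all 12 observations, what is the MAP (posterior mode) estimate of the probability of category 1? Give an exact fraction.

93/224

obs 1: x=0 → posterior Dirichlet(13/5, 6/5, 9/5, 7/3)
obs 2: x=0 → posterior Dirichlet(18/5, 6/5, 9/5, 7/3)
obs 3: x=1 → posterior Dirichlet(18/5, 11/5, 9/5, 7/3)
obs 4: x=1 → posterior Dirichlet(18/5, 16/5, 9/5, 7/3)
obs 5: x=1 → posterior Dirichlet(18/5, 21/5, 9/5, 7/3)
obs 6: x=3 → posterior Dirichlet(18/5, 21/5, 9/5, 10/3)
obs 7: x=1 → posterior Dirichlet(18/5, 26/5, 9/5, 10/3)
obs 8: x=3 → posterior Dirichlet(18/5, 26/5, 9/5, 13/3)
obs 9: x=2 → posterior Dirichlet(18/5, 26/5, 14/5, 13/3)
obs 10: x=2 → posterior Dirichlet(18/5, 26/5, 19/5, 13/3)
obs 11: x=1 → posterior Dirichlet(18/5, 31/5, 19/5, 13/3)
obs 12: x=1 → posterior Dirichlet(18/5, 36/5, 19/5, 13/3)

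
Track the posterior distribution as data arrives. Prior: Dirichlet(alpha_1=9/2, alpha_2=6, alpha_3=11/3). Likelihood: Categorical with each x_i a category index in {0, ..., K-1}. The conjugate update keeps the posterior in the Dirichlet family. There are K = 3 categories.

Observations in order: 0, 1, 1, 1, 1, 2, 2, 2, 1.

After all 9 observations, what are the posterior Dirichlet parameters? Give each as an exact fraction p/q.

alpha_1=11/2, alpha_2=11, alpha_3=20/3

obs 1: x=0 → posterior Dirichlet(11/2, 6, 11/3)
obs 2: x=1 → posterior Dirichlet(11/2, 7, 11/3)
obs 3: x=1 → posterior Dirichlet(11/2, 8, 11/3)
obs 4: x=1 → posterior Dirichlet(11/2, 9, 11/3)
obs 5: x=1 → posterior Dirichlet(11/2, 10, 11/3)
obs 6: x=2 → posterior Dirichlet(11/2, 10, 14/3)
obs 7: x=2 → posterior Dirichlet(11/2, 10, 17/3)
obs 8: x=2 → posterior Dirichlet(11/2, 10, 20/3)
obs 9: x=1 → posterior Dirichlet(11/2, 11, 20/3)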